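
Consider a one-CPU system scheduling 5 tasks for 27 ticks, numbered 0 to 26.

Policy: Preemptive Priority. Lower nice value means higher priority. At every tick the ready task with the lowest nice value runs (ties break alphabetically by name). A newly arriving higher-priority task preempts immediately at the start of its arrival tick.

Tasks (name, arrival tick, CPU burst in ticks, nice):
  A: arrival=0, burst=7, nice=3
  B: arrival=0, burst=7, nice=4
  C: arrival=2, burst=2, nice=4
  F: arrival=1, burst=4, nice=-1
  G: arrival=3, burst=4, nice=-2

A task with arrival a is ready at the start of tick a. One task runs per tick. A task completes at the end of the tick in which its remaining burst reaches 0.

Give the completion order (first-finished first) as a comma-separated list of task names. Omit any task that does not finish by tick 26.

completion order = G, F, A, B, C

t=0: ready={A,B} → run A
t=1: ready={A,B,F} → run F
t=2: ready={A,B,C,F} → run F
t=3: ready={A,B,C,F,G} → run G
t=4: ready={A,B,C,F,G} → run G
t=5: ready={A,B,C,F,G} → run G
t=6: ready={A,B,C,F,G} → run G
t=7: ready={A,B,C,F} → run F
t=8: ready={A,B,C,F} → run F
t=9: ready={A,B,C} → run A
t=10: ready={A,B,C} → run A
t=11: ready={A,B,C} → run A
t=12: ready={A,B,C} → run A
t=13: ready={A,B,C} → run A
t=14: ready={A,B,C} → run A
t=15: ready={B,C} → run B
t=16: ready={B,C} → run B
t=17: ready={B,C} → run B
t=18: ready={B,C} → run B
t=19: ready={B,C} → run B
t=20: ready={B,C} → run B
t=21: ready={B,C} → run B
t=22: ready={C} → run C
t=23: ready={C} → run C
t=24: (idle)
t=25: (idle)
t=26: (idle)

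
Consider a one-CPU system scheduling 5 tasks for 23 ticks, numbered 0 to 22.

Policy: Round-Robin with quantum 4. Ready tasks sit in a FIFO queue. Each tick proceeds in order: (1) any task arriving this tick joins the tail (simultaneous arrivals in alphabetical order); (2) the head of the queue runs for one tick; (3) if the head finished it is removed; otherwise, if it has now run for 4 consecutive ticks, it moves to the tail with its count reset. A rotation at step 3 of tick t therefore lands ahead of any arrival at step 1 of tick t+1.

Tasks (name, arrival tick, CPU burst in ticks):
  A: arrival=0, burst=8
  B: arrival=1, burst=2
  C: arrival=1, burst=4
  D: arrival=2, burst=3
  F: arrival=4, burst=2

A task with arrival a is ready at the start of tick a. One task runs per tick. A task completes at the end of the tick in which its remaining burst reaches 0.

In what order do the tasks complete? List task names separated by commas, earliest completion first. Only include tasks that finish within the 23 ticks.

t=0: queue=[A] q_used=0 → run A
t=1: queue=[A,B,C] q_used=1 → run A
t=2: queue=[A,B,C,D] q_used=2 → run A
t=3: queue=[A,B,C,D] q_used=3 → run A
t=4: queue=[B,C,D,A,F] q_used=0 → run B
t=5: queue=[B,C,D,A,F] q_used=1 → run B
t=6: queue=[C,D,A,F] q_used=0 → run C
t=7: queue=[C,D,A,F] q_used=1 → run C
t=8: queue=[C,D,A,F] q_used=2 → run C
t=9: queue=[C,D,A,F] q_used=3 → run C
t=10: queue=[D,A,F] q_used=0 → run D
t=11: queue=[D,A,F] q_used=1 → run D
t=12: queue=[D,A,F] q_used=2 → run D
t=13: queue=[A,F] q_used=0 → run A
t=14: queue=[A,F] q_used=1 → run A
t=15: queue=[A,F] q_used=2 → run A
t=16: queue=[A,F] q_used=3 → run A
t=17: queue=[F] q_used=0 → run F
t=18: queue=[F] q_used=1 → run F
t=19: (idle)
t=20: (idle)
t=21: (idle)
t=22: (idle)

completion order = B, C, D, A, F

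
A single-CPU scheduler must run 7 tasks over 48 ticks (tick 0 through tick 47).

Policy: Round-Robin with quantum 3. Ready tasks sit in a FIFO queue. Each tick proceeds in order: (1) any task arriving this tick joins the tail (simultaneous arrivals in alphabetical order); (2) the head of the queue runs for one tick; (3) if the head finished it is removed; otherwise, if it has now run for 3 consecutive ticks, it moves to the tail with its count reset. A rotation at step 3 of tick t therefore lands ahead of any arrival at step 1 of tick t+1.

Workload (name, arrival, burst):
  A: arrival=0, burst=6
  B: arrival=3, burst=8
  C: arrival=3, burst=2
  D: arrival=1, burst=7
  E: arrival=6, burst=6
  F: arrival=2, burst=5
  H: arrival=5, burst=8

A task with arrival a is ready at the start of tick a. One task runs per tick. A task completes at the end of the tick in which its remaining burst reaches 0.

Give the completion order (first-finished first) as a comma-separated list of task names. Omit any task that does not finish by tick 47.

t=0: queue=[A] q_used=0 → run A
t=1: queue=[A,D] q_used=1 → run A
t=2: queue=[A,D,F] q_used=2 → run A
t=3: queue=[D,F,A,B,C] q_used=0 → run D
t=4: queue=[D,F,A,B,C] q_used=1 → run D
t=5: queue=[D,F,A,B,C,H] q_used=2 → run D
t=6: queue=[F,A,B,C,H,D,E] q_used=0 → run F
t=7: queue=[F,A,B,C,H,D,E] q_used=1 → run F
t=8: queue=[F,A,B,C,H,D,E] q_used=2 → run F
t=9: queue=[A,B,C,H,D,E,F] q_used=0 → run A
t=10: queue=[A,B,C,H,D,E,F] q_used=1 → run A
t=11: queue=[A,B,C,H,D,E,F] q_used=2 → run A
t=12: queue=[B,C,H,D,E,F] q_used=0 → run B
t=13: queue=[B,C,H,D,E,F] q_used=1 → run B
t=14: queue=[B,C,H,D,E,F] q_used=2 → run B
t=15: queue=[C,H,D,E,F,B] q_used=0 → run C
t=16: queue=[C,H,D,E,F,B] q_used=1 → run C
t=17: queue=[H,D,E,F,B] q_used=0 → run H
t=18: queue=[H,D,E,F,B] q_used=1 → run H
t=19: queue=[H,D,E,F,B] q_used=2 → run H
t=20: queue=[D,E,F,B,H] q_used=0 → run D
t=21: queue=[D,E,F,B,H] q_used=1 → run D
t=22: queue=[D,E,F,B,H] q_used=2 → run D
t=23: queue=[E,F,B,H,D] q_used=0 → run E
t=24: queue=[E,F,B,H,D] q_used=1 → run E
t=25: queue=[E,F,B,H,D] q_used=2 → run E
t=26: queue=[F,B,H,D,E] q_used=0 → run F
t=27: queue=[F,B,H,D,E] q_used=1 → run F
t=28: queue=[B,H,D,E] q_used=0 → run B
t=29: queue=[B,H,D,E] q_used=1 → run B
t=30: queue=[B,H,D,E] q_used=2 → run B
t=31: queue=[H,D,E,B] q_used=0 → run H
t=32: queue=[H,D,E,B] q_used=1 → run H
t=33: queue=[H,D,E,B] q_used=2 → run H
t=34: queue=[D,E,B,H] q_used=0 → run D
t=35: queue=[E,B,H] q_used=0 → run E
t=36: queue=[E,B,H] q_used=1 → run E
t=37: queue=[E,B,H] q_used=2 → run E
t=38: queue=[B,H] q_used=0 → run B
t=39: queue=[B,H] q_used=1 → run B
t=40: queue=[H] q_used=0 → run H
t=41: queue=[H] q_used=1 → run H
t=42: (idle)
t=43: (idle)
t=44: (idle)
t=45: (idle)
t=46: (idle)
t=47: (idle)

completion order = A, C, F, D, E, B, H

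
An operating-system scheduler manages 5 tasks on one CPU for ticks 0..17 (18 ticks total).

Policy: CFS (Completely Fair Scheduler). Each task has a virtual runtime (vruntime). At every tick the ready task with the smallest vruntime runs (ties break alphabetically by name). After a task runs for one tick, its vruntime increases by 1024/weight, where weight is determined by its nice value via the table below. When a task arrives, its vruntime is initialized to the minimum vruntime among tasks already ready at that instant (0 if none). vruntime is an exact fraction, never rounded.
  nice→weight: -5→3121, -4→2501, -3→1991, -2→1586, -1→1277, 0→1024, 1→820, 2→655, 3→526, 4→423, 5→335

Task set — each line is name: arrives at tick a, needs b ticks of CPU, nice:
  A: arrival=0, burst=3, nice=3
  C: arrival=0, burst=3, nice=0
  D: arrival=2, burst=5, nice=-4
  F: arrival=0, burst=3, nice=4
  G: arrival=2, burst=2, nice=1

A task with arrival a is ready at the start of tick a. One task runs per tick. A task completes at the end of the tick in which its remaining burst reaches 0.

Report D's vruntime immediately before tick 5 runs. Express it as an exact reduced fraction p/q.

t=0: vr[A=0 C=0 F=0] → run A
t=1: vr[A=512/263 C=0 F=0] → run C
t=2: vr[A=512/263 C=1 D=0 F=0 G=0] → run D
t=3: vr[A=512/263 C=1 D=1024/2501 F=0 G=0] → run F
t=4: vr[A=512/263 C=1 D=1024/2501 F=1024/423 G=0] → run G
t=5: vr[A=512/263 C=1 D=1024/2501 F=1024/423 G=256/205] → run D
t=6: vr[A=512/263 C=1 D=2048/2501 F=1024/423 G=256/205] → run D
t=7: vr[A=512/263 C=1 D=3072/2501 F=1024/423 G=256/205] → run C
t=8: vr[A=512/263 C=2 D=3072/2501 F=1024/423 G=256/205] → run D
t=9: vr[A=512/263 C=2 D=4096/2501 F=1024/423 G=256/205] → run G
t=10: vr[A=512/263 C=2 D=4096/2501 F=1024/423] → run D
t=11: vr[A=512/263 C=2 F=1024/423] → run A
t=12: vr[A=1024/263 C=2 F=1024/423] → run C
t=13: vr[A=1024/263 F=1024/423] → run F
t=14: vr[A=1024/263 F=2048/423] → run A
t=15: vr[F=2048/423] → run F
t=16: (idle)
t=17: (idle)

vruntime(D, start of tick 5) = 1024/2501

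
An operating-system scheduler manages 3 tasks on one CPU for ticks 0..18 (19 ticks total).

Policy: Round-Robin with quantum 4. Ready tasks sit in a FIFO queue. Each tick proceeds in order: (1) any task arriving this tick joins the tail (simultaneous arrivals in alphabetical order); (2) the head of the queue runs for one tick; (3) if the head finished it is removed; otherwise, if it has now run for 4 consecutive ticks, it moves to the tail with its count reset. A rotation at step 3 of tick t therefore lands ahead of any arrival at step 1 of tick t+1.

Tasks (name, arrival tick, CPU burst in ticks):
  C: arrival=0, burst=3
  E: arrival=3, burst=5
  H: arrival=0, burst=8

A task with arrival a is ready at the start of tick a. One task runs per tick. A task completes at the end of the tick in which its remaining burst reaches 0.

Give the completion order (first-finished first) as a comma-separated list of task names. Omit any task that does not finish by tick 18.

completion order = C, H, E

t=0: queue=[C,H] q_used=0 → run C
t=1: queue=[C,H] q_used=1 → run C
t=2: queue=[C,H] q_used=2 → run C
t=3: queue=[H,E] q_used=0 → run H
t=4: queue=[H,E] q_used=1 → run H
t=5: queue=[H,E] q_used=2 → run H
t=6: queue=[H,E] q_used=3 → run H
t=7: queue=[E,H] q_used=0 → run E
t=8: queue=[E,H] q_used=1 → run E
t=9: queue=[E,H] q_used=2 → run E
t=10: queue=[E,H] q_used=3 → run E
t=11: queue=[H,E] q_used=0 → run H
t=12: queue=[H,E] q_used=1 → run H
t=13: queue=[H,E] q_used=2 → run H
t=14: queue=[H,E] q_used=3 → run H
t=15: queue=[E] q_used=0 → run E
t=16: (idle)
t=17: (idle)
t=18: (idle)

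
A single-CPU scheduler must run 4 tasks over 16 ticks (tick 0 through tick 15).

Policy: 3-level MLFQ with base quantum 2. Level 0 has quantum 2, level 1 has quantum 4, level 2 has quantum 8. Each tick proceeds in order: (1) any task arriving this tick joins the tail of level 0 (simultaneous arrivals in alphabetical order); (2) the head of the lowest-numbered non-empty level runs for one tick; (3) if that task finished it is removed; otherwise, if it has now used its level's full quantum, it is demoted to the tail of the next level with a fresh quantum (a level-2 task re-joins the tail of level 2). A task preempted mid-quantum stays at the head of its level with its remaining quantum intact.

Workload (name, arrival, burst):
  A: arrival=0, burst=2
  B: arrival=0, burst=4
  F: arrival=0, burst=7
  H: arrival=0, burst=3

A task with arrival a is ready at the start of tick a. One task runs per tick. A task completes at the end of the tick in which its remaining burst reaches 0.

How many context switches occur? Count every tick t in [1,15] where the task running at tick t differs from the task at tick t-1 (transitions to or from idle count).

t=0: L0/L1/L2 = ABFH/-/- → run A
t=1: L0/L1/L2 = ABFH/-/- → run A
t=2: L0/L1/L2 = BFH/-/- → run B
t=3: L0/L1/L2 = BFH/-/- → run B
t=4: L0/L1/L2 = FH/B/- → run F
t=5: L0/L1/L2 = FH/B/- → run F
t=6: L0/L1/L2 = H/BF/- → run H
t=7: L0/L1/L2 = H/BF/- → run H
t=8: L0/L1/L2 = -/BFH/- → run B
t=9: L0/L1/L2 = -/BFH/- → run B
t=10: L0/L1/L2 = -/FH/- → run F
t=11: L0/L1/L2 = -/FH/- → run F
t=12: L0/L1/L2 = -/FH/- → run F
t=13: L0/L1/L2 = -/FH/- → run F
t=14: L0/L1/L2 = -/H/F → run H
t=15: L0/L1/L2 = -/-/F → run F

context switches = 7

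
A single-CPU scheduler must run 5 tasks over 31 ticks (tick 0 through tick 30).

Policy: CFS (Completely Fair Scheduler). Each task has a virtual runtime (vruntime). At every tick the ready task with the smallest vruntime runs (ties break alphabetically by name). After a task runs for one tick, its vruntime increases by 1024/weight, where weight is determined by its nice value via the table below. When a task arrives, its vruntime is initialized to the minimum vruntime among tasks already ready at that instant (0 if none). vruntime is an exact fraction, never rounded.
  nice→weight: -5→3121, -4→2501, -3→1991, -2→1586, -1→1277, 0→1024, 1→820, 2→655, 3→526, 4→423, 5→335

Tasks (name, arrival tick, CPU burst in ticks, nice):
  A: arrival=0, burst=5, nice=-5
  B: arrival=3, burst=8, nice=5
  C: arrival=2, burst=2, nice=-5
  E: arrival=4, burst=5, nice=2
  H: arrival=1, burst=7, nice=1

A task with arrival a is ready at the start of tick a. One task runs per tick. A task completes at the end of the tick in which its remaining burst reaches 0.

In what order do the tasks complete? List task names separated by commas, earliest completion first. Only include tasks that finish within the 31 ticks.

completion order = C, A, E, H, B

t=0: vr[A=0] → run A
t=1: vr[A=1024/3121 H=1024/3121] → run A
t=2: vr[A=2048/3121 C=1024/3121 H=1024/3121] → run C
t=3: vr[A=2048/3121 B=1024/3121 C=2048/3121 H=1024/3121] → run B
t=4: vr[A=2048/3121 B=3538944/1045535 C=2048/3121 E=1024/3121 H=1024/3121] → run E
t=5: vr[A=2048/3121 B=3538944/1045535 C=2048/3121 E=3866624/2044255 H=1024/3121] → run H
t=6: vr[A=2048/3121 B=3538944/1045535 C=2048/3121 E=3866624/2044255 H=1008896/639805] → run A
t=7: vr[A=3072/3121 B=3538944/1045535 C=2048/3121 E=3866624/2044255 H=1008896/639805] → run C
t=8: vr[A=3072/3121 B=3538944/1045535 E=3866624/2044255 H=1008896/639805] → run A
t=9: vr[A=4096/3121 B=3538944/1045535 E=3866624/2044255 H=1008896/639805] → run A
t=10: vr[B=3538944/1045535 E=3866624/2044255 H=1008896/639805] → run H
t=11: vr[B=3538944/1045535 E=3866624/2044255 H=1807872/639805] → run E
t=12: vr[B=3538944/1045535 E=7062528/2044255 H=1807872/639805] → run H
t=13: vr[B=3538944/1045535 E=7062528/2044255 H=2606848/639805] → run B
t=14: vr[B=6734848/1045535 E=7062528/2044255 H=2606848/639805] → run E
t=15: vr[B=6734848/1045535 E=10258432/2044255 H=2606848/639805] → run H
t=16: vr[B=6734848/1045535 E=10258432/2044255 H=3405824/639805] → run E
t=17: vr[B=6734848/1045535 E=13454336/2044255 H=3405824/639805] → run H
t=18: vr[B=6734848/1045535 E=13454336/2044255 H=840960/127961] → run B
t=19: vr[B=9930752/1045535 E=13454336/2044255 H=840960/127961] → run H
t=20: vr[B=9930752/1045535 E=13454336/2044255 H=5003776/639805] → run E
t=21: vr[B=9930752/1045535 H=5003776/639805] → run H
t=22: vr[B=9930752/1045535] → run B
t=23: vr[B=13126656/1045535] → run B
t=24: vr[B=3264512/209107] → run B
t=25: vr[B=19518464/1045535] → run B
t=26: vr[B=22714368/1045535] → run B
t=27: (idle)
t=28: (idle)
t=29: (idle)
t=30: (idle)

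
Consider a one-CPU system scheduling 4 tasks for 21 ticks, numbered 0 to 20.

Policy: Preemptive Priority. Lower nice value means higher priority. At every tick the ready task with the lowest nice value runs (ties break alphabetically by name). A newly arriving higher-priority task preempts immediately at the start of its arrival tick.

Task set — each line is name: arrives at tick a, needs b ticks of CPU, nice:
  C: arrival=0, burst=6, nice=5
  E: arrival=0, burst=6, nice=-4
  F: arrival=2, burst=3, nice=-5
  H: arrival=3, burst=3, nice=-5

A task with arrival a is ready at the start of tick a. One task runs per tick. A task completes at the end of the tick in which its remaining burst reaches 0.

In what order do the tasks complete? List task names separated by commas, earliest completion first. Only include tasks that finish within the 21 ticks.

t=0: ready={C,E} → run E
t=1: ready={C,E} → run E
t=2: ready={C,E,F} → run F
t=3: ready={C,E,F,H} → run F
t=4: ready={C,E,F,H} → run F
t=5: ready={C,E,H} → run H
t=6: ready={C,E,H} → run H
t=7: ready={C,E,H} → run H
t=8: ready={C,E} → run E
t=9: ready={C,E} → run E
t=10: ready={C,E} → run E
t=11: ready={C,E} → run E
t=12: ready={C} → run C
t=13: ready={C} → run C
t=14: ready={C} → run C
t=15: ready={C} → run C
t=16: ready={C} → run C
t=17: ready={C} → run C
t=18: (idle)
t=19: (idle)
t=20: (idle)

completion order = F, H, E, C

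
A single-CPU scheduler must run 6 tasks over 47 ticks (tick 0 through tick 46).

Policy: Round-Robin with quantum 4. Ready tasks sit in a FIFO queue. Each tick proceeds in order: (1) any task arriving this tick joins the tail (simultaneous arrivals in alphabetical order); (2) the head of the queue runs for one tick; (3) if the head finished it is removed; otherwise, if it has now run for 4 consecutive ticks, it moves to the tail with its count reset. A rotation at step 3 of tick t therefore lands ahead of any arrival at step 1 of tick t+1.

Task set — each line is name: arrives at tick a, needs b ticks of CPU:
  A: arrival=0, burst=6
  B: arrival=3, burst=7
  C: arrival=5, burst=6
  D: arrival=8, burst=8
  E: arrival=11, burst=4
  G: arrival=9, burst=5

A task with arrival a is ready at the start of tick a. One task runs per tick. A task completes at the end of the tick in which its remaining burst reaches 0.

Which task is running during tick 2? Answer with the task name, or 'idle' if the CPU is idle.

running at tick 2 = A

t=0: queue=[A] q_used=0 → run A
t=1: queue=[A] q_used=1 → run A
t=2: queue=[A] q_used=2 → run A
t=3: queue=[A,B] q_used=3 → run A
t=4: queue=[B,A] q_used=0 → run B
t=5: queue=[B,A,C] q_used=1 → run B
t=6: queue=[B,A,C] q_used=2 → run B
t=7: queue=[B,A,C] q_used=3 → run B
t=8: queue=[A,C,B,D] q_used=0 → run A
t=9: queue=[A,C,B,D,G] q_used=1 → run A
t=10: queue=[C,B,D,G] q_used=0 → run C
t=11: queue=[C,B,D,G,E] q_used=1 → run C
t=12: queue=[C,B,D,G,E] q_used=2 → run C
t=13: queue=[C,B,D,G,E] q_used=3 → run C
t=14: queue=[B,D,G,E,C] q_used=0 → run B
t=15: queue=[B,D,G,E,C] q_used=1 → run B
t=16: queue=[B,D,G,E,C] q_used=2 → run B
t=17: queue=[D,G,E,C] q_used=0 → run D
t=18: queue=[D,G,E,C] q_used=1 → run D
t=19: queue=[D,G,E,C] q_used=2 → run D
t=20: queue=[D,G,E,C] q_used=3 → run D
t=21: queue=[G,E,C,D] q_used=0 → run G
t=22: queue=[G,E,C,D] q_used=1 → run G
t=23: queue=[G,E,C,D] q_used=2 → run G
t=24: queue=[G,E,C,D] q_used=3 → run G
t=25: queue=[E,C,D,G] q_used=0 → run E
t=26: queue=[E,C,D,G] q_used=1 → run E
t=27: queue=[E,C,D,G] q_used=2 → run E
t=28: queue=[E,C,D,G] q_used=3 → run E
t=29: queue=[C,D,G] q_used=0 → run C
t=30: queue=[C,D,G] q_used=1 → run C
t=31: queue=[D,G] q_used=0 → run D
t=32: queue=[D,G] q_used=1 → run D
t=33: queue=[D,G] q_used=2 → run D
t=34: queue=[D,G] q_used=3 → run D
t=35: queue=[G] q_used=0 → run G
t=36: (idle)
t=37: (idle)
t=38: (idle)
t=39: (idle)
t=40: (idle)
t=41: (idle)
t=42: (idle)
t=43: (idle)
t=44: (idle)
t=45: (idle)
t=46: (idle)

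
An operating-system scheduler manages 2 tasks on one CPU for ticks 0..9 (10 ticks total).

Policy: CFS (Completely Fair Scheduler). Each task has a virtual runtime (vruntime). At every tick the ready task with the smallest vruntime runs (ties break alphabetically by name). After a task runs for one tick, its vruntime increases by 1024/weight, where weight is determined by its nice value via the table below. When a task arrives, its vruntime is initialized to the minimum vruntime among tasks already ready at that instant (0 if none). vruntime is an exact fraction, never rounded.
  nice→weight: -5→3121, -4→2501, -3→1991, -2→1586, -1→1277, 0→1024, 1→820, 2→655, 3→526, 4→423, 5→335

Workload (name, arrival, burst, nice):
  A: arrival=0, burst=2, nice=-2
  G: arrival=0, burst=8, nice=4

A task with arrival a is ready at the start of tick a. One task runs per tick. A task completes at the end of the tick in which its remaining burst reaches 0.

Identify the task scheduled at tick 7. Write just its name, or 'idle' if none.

running at tick 7 = G

t=0: vr[A=0 G=0] → run A
t=1: vr[A=512/793 G=0] → run G
t=2: vr[A=512/793 G=1024/423] → run A
t=3: vr[G=1024/423] → run G
t=4: vr[G=2048/423] → run G
t=5: vr[G=1024/141] → run G
t=6: vr[G=4096/423] → run G
t=7: vr[G=5120/423] → run G
t=8: vr[G=2048/141] → run G
t=9: vr[G=7168/423] → run G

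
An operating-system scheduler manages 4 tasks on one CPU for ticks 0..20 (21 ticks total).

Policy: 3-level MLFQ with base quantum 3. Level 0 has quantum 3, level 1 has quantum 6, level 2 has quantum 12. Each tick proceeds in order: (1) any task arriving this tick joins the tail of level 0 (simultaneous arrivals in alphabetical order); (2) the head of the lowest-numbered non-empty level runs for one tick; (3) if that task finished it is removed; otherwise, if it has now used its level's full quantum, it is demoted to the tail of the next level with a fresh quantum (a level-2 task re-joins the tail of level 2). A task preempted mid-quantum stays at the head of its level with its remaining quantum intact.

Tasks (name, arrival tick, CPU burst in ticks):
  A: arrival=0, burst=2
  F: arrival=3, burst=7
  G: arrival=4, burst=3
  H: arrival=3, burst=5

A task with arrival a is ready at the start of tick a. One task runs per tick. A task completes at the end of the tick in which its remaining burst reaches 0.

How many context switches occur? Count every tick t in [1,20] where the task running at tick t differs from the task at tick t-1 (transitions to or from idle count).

context switches = 7

t=0: L0/L1/L2 = A/-/- → run A
t=1: L0/L1/L2 = A/-/- → run A
t=2: (idle)
t=3: L0/L1/L2 = FH/-/- → run F
t=4: L0/L1/L2 = FHG/-/- → run F
t=5: L0/L1/L2 = FHG/-/- → run F
t=6: L0/L1/L2 = HG/F/- → run H
t=7: L0/L1/L2 = HG/F/- → run H
t=8: L0/L1/L2 = HG/F/- → run H
t=9: L0/L1/L2 = G/FH/- → run G
t=10: L0/L1/L2 = G/FH/- → run G
t=11: L0/L1/L2 = G/FH/- → run G
t=12: L0/L1/L2 = -/FH/- → run F
t=13: L0/L1/L2 = -/FH/- → run F
t=14: L0/L1/L2 = -/FH/- → run F
t=15: L0/L1/L2 = -/FH/- → run F
t=16: L0/L1/L2 = -/H/- → run H
t=17: L0/L1/L2 = -/H/- → run H
t=18: (idle)
t=19: (idle)
t=20: (idle)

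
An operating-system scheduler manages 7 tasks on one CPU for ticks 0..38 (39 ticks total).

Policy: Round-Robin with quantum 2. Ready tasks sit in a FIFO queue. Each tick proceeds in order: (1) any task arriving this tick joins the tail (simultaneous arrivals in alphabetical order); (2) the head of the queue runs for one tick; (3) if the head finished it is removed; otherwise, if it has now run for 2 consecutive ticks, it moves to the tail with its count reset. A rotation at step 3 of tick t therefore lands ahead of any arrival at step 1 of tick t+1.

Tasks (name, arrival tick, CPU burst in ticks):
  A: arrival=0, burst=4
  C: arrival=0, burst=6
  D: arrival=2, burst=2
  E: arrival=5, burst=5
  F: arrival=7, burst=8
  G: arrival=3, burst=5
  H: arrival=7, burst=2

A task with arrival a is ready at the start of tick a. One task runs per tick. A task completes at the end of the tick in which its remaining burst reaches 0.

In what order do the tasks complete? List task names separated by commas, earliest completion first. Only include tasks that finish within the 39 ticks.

t=0: queue=[A,C] q_used=0 → run A
t=1: queue=[A,C] q_used=1 → run A
t=2: queue=[C,A,D] q_used=0 → run C
t=3: queue=[C,A,D,G] q_used=1 → run C
t=4: queue=[A,D,G,C] q_used=0 → run A
t=5: queue=[A,D,G,C,E] q_used=1 → run A
t=6: queue=[D,G,C,E] q_used=0 → run D
t=7: queue=[D,G,C,E,F,H] q_used=1 → run D
t=8: queue=[G,C,E,F,H] q_used=0 → run G
t=9: queue=[G,C,E,F,H] q_used=1 → run G
t=10: queue=[C,E,F,H,G] q_used=0 → run C
t=11: queue=[C,E,F,H,G] q_used=1 → run C
t=12: queue=[E,F,H,G,C] q_used=0 → run E
t=13: queue=[E,F,H,G,C] q_used=1 → run E
t=14: queue=[F,H,G,C,E] q_used=0 → run F
t=15: queue=[F,H,G,C,E] q_used=1 → run F
t=16: queue=[H,G,C,E,F] q_used=0 → run H
t=17: queue=[H,G,C,E,F] q_used=1 → run H
t=18: queue=[G,C,E,F] q_used=0 → run G
t=19: queue=[G,C,E,F] q_used=1 → run G
t=20: queue=[C,E,F,G] q_used=0 → run C
t=21: queue=[C,E,F,G] q_used=1 → run C
t=22: queue=[E,F,G] q_used=0 → run E
t=23: queue=[E,F,G] q_used=1 → run E
t=24: queue=[F,G,E] q_used=0 → run F
t=25: queue=[F,G,E] q_used=1 → run F
t=26: queue=[G,E,F] q_used=0 → run G
t=27: queue=[E,F] q_used=0 → run E
t=28: queue=[F] q_used=0 → run F
t=29: queue=[F] q_used=1 → run F
t=30: queue=[F] q_used=0 → run F
t=31: queue=[F] q_used=1 → run F
t=32: (idle)
t=33: (idle)
t=34: (idle)
t=35: (idle)
t=36: (idle)
t=37: (idle)
t=38: (idle)

completion order = A, D, H, C, G, E, F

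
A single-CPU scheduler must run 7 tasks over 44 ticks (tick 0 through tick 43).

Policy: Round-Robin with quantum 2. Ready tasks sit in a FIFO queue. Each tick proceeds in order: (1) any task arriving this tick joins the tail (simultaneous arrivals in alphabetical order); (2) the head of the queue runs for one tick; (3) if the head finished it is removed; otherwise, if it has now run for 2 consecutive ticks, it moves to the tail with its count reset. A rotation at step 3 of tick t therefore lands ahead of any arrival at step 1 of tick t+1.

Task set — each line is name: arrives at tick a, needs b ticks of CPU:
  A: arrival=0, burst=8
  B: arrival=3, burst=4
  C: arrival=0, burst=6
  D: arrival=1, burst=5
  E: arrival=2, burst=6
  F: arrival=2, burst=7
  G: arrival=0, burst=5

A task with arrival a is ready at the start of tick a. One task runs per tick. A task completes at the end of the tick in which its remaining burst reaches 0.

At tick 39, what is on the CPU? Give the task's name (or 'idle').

running at tick 39 = F

t=0: queue=[A,C,G] q_used=0 → run A
t=1: queue=[A,C,G,D] q_used=1 → run A
t=2: queue=[C,G,D,A,E,F] q_used=0 → run C
t=3: queue=[C,G,D,A,E,F,B] q_used=1 → run C
t=4: queue=[G,D,A,E,F,B,C] q_used=0 → run G
t=5: queue=[G,D,A,E,F,B,C] q_used=1 → run G
t=6: queue=[D,A,E,F,B,C,G] q_used=0 → run D
t=7: queue=[D,A,E,F,B,C,G] q_used=1 → run D
t=8: queue=[A,E,F,B,C,G,D] q_used=0 → run A
t=9: queue=[A,E,F,B,C,G,D] q_used=1 → run A
t=10: queue=[E,F,B,C,G,D,A] q_used=0 → run E
t=11: queue=[E,F,B,C,G,D,A] q_used=1 → run E
t=12: queue=[F,B,C,G,D,A,E] q_used=0 → run F
t=13: queue=[F,B,C,G,D,A,E] q_used=1 → run F
t=14: queue=[B,C,G,D,A,E,F] q_used=0 → run B
t=15: queue=[B,C,G,D,A,E,F] q_used=1 → run B
t=16: queue=[C,G,D,A,E,F,B] q_used=0 → run C
t=17: queue=[C,G,D,A,E,F,B] q_used=1 → run C
t=18: queue=[G,D,A,E,F,B,C] q_used=0 → run G
t=19: queue=[G,D,A,E,F,B,C] q_used=1 → run G
t=20: queue=[D,A,E,F,B,C,G] q_used=0 → run D
t=21: queue=[D,A,E,F,B,C,G] q_used=1 → run D
t=22: queue=[A,E,F,B,C,G,D] q_used=0 → run A
t=23: queue=[A,E,F,B,C,G,D] q_used=1 → run A
t=24: queue=[E,F,B,C,G,D,A] q_used=0 → run E
t=25: queue=[E,F,B,C,G,D,A] q_used=1 → run E
t=26: queue=[F,B,C,G,D,A,E] q_used=0 → run F
t=27: queue=[F,B,C,G,D,A,E] q_used=1 → run F
t=28: queue=[B,C,G,D,A,E,F] q_used=0 → run B
t=29: queue=[B,C,G,D,A,E,F] q_used=1 → run B
t=30: queue=[C,G,D,A,E,F] q_used=0 → run C
t=31: queue=[C,G,D,A,E,F] q_used=1 → run C
t=32: queue=[G,D,A,E,F] q_used=0 → run G
t=33: queue=[D,A,E,F] q_used=0 → run D
t=34: queue=[A,E,F] q_used=0 → run A
t=35: queue=[A,E,F] q_used=1 → run A
t=36: queue=[E,F] q_used=0 → run E
t=37: queue=[E,F] q_used=1 → run E
t=38: queue=[F] q_used=0 → run F
t=39: queue=[F] q_used=1 → run F
t=40: queue=[F] q_used=0 → run F
t=41: (idle)
t=42: (idle)
t=43: (idle)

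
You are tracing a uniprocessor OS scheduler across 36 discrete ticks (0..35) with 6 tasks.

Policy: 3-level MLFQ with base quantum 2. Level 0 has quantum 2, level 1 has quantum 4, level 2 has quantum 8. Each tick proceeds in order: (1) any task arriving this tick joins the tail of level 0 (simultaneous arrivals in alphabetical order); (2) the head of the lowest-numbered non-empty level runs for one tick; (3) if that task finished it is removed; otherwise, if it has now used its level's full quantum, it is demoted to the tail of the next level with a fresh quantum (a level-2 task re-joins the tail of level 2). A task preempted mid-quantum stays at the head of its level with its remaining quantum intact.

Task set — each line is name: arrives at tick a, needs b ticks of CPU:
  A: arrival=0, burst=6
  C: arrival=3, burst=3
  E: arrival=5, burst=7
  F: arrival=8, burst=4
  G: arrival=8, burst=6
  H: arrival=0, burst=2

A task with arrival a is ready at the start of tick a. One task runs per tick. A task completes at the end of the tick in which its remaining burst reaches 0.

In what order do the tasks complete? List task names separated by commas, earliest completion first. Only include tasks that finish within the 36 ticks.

t=0: L0/L1/L2 = AH/-/- → run A
t=1: L0/L1/L2 = AH/-/- → run A
t=2: L0/L1/L2 = H/A/- → run H
t=3: L0/L1/L2 = HC/A/- → run H
t=4: L0/L1/L2 = C/A/- → run C
t=5: L0/L1/L2 = CE/A/- → run C
t=6: L0/L1/L2 = E/AC/- → run E
t=7: L0/L1/L2 = E/AC/- → run E
t=8: L0/L1/L2 = FG/ACE/- → run F
t=9: L0/L1/L2 = FG/ACE/- → run F
t=10: L0/L1/L2 = G/ACEF/- → run G
t=11: L0/L1/L2 = G/ACEF/- → run G
t=12: L0/L1/L2 = -/ACEFG/- → run A
t=13: L0/L1/L2 = -/ACEFG/- → run A
t=14: L0/L1/L2 = -/ACEFG/- → run A
t=15: L0/L1/L2 = -/ACEFG/- → run A
t=16: L0/L1/L2 = -/CEFG/- → run C
t=17: L0/L1/L2 = -/EFG/- → run E
t=18: L0/L1/L2 = -/EFG/- → run E
t=19: L0/L1/L2 = -/EFG/- → run E
t=20: L0/L1/L2 = -/EFG/- → run E
t=21: L0/L1/L2 = -/FG/E → run F
t=22: L0/L1/L2 = -/FG/E → run F
t=23: L0/L1/L2 = -/G/E → run G
t=24: L0/L1/L2 = -/G/E → run G
t=25: L0/L1/L2 = -/G/E → run G
t=26: L0/L1/L2 = -/G/E → run G
t=27: L0/L1/L2 = -/-/E → run E
t=28: (idle)
t=29: (idle)
t=30: (idle)
t=31: (idle)
t=32: (idle)
t=33: (idle)
t=34: (idle)
t=35: (idle)

completion order = H, A, C, F, G, E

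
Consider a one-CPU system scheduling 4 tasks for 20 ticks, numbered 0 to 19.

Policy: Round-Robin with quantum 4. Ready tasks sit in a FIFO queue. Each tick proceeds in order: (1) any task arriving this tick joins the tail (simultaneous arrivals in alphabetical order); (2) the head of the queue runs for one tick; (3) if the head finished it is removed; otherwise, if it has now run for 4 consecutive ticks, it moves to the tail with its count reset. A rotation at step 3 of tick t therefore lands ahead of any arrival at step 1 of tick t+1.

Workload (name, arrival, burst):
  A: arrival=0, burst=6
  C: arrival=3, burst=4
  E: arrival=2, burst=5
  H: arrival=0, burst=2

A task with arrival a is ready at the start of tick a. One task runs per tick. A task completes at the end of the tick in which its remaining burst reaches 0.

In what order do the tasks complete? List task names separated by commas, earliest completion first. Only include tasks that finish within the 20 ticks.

completion order = H, C, A, E

t=0: queue=[A,H] q_used=0 → run A
t=1: queue=[A,H] q_used=1 → run A
t=2: queue=[A,H,E] q_used=2 → run A
t=3: queue=[A,H,E,C] q_used=3 → run A
t=4: queue=[H,E,C,A] q_used=0 → run H
t=5: queue=[H,E,C,A] q_used=1 → run H
t=6: queue=[E,C,A] q_used=0 → run E
t=7: queue=[E,C,A] q_used=1 → run E
t=8: queue=[E,C,A] q_used=2 → run E
t=9: queue=[E,C,A] q_used=3 → run E
t=10: queue=[C,A,E] q_used=0 → run C
t=11: queue=[C,A,E] q_used=1 → run C
t=12: queue=[C,A,E] q_used=2 → run C
t=13: queue=[C,A,E] q_used=3 → run C
t=14: queue=[A,E] q_used=0 → run A
t=15: queue=[A,E] q_used=1 → run A
t=16: queue=[E] q_used=0 → run E
t=17: (idle)
t=18: (idle)
t=19: (idle)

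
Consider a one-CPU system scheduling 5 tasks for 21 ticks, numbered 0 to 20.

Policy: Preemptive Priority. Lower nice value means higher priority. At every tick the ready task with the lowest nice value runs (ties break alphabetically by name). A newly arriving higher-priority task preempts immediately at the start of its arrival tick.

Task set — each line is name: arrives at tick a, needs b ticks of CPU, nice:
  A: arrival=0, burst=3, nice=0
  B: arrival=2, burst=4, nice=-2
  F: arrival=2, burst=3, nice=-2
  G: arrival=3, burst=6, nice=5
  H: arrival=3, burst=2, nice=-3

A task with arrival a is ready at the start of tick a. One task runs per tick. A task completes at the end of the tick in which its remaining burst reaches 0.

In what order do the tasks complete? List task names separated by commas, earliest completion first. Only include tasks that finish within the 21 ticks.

t=0: ready={A} → run A
t=1: ready={A} → run A
t=2: ready={A,B,F} → run B
t=3: ready={A,B,F,G,H} → run H
t=4: ready={A,B,F,G,H} → run H
t=5: ready={A,B,F,G} → run B
t=6: ready={A,B,F,G} → run B
t=7: ready={A,B,F,G} → run B
t=8: ready={A,F,G} → run F
t=9: ready={A,F,G} → run F
t=10: ready={A,F,G} → run F
t=11: ready={A,G} → run A
t=12: ready={G} → run G
t=13: ready={G} → run G
t=14: ready={G} → run G
t=15: ready={G} → run G
t=16: ready={G} → run G
t=17: ready={G} → run G
t=18: (idle)
t=19: (idle)
t=20: (idle)

completion order = H, B, F, A, G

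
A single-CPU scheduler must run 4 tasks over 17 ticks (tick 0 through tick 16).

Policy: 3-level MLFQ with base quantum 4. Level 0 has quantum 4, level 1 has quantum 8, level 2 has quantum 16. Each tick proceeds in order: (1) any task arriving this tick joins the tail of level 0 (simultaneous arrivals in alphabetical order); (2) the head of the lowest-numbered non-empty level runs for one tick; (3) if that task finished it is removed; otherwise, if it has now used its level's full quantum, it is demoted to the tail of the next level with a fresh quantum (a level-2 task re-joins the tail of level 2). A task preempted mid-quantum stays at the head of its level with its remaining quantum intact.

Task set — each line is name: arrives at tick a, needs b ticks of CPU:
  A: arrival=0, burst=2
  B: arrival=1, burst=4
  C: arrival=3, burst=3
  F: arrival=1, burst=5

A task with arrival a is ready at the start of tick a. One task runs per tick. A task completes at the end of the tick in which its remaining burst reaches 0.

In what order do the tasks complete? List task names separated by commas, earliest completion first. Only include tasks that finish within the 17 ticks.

completion order = A, B, C, F

t=0: L0/L1/L2 = A/-/- → run A
t=1: L0/L1/L2 = ABF/-/- → run A
t=2: L0/L1/L2 = BF/-/- → run B
t=3: L0/L1/L2 = BFC/-/- → run B
t=4: L0/L1/L2 = BFC/-/- → run B
t=5: L0/L1/L2 = BFC/-/- → run B
t=6: L0/L1/L2 = FC/-/- → run F
t=7: L0/L1/L2 = FC/-/- → run F
t=8: L0/L1/L2 = FC/-/- → run F
t=9: L0/L1/L2 = FC/-/- → run F
t=10: L0/L1/L2 = C/F/- → run C
t=11: L0/L1/L2 = C/F/- → run C
t=12: L0/L1/L2 = C/F/- → run C
t=13: L0/L1/L2 = -/F/- → run F
t=14: (idle)
t=15: (idle)
t=16: (idle)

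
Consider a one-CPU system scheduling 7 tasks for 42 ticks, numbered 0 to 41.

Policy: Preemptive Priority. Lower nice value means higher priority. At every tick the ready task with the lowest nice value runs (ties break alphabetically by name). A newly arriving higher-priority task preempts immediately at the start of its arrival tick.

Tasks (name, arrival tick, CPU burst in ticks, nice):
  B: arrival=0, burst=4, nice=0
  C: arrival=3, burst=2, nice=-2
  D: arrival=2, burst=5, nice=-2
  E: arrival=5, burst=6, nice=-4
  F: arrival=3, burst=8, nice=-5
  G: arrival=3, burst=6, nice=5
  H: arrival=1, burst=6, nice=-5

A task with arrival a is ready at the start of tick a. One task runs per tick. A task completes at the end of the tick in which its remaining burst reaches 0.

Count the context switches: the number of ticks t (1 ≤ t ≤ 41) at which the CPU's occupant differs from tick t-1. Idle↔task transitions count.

t=0: ready={B} → run B
t=1: ready={B,H} → run H
t=2: ready={B,D,H} → run H
t=3: ready={B,C,D,F,G,H} → run F
t=4: ready={B,C,D,F,G,H} → run F
t=5: ready={B,C,D,E,F,G,H} → run F
t=6: ready={B,C,D,E,F,G,H} → run F
t=7: ready={B,C,D,E,F,G,H} → run F
t=8: ready={B,C,D,E,F,G,H} → run F
t=9: ready={B,C,D,E,F,G,H} → run F
t=10: ready={B,C,D,E,F,G,H} → run F
t=11: ready={B,C,D,E,G,H} → run H
t=12: ready={B,C,D,E,G,H} → run H
t=13: ready={B,C,D,E,G,H} → run H
t=14: ready={B,C,D,E,G,H} → run H
t=15: ready={B,C,D,E,G} → run E
t=16: ready={B,C,D,E,G} → run E
t=17: ready={B,C,D,E,G} → run E
t=18: ready={B,C,D,E,G} → run E
t=19: ready={B,C,D,E,G} → run E
t=20: ready={B,C,D,E,G} → run E
t=21: ready={B,C,D,G} → run C
t=22: ready={B,C,D,G} → run C
t=23: ready={B,D,G} → run D
t=24: ready={B,D,G} → run D
t=25: ready={B,D,G} → run D
t=26: ready={B,D,G} → run D
t=27: ready={B,D,G} → run D
t=28: ready={B,G} → run B
t=29: ready={B,G} → run B
t=30: ready={B,G} → run B
t=31: ready={G} → run G
t=32: ready={G} → run G
t=33: ready={G} → run G
t=34: ready={G} → run G
t=35: ready={G} → run G
t=36: ready={G} → run G
t=37: (idle)
t=38: (idle)
t=39: (idle)
t=40: (idle)
t=41: (idle)

context switches = 9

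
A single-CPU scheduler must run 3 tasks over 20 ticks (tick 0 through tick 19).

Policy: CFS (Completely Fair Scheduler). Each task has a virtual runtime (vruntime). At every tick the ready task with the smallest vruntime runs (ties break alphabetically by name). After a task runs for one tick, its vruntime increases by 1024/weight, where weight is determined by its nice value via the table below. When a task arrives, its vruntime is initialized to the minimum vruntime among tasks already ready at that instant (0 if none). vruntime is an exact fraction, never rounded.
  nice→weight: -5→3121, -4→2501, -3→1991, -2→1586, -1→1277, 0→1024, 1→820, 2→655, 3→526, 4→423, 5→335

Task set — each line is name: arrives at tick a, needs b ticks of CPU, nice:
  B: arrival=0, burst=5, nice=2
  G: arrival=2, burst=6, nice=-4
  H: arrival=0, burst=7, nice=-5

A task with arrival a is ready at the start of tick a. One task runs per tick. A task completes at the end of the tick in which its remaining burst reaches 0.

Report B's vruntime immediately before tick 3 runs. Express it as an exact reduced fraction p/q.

t=0: vr[B=0 H=0] → run B
t=1: vr[B=1024/655 H=0] → run H
t=2: vr[B=1024/655 G=1024/3121 H=1024/3121] → run G
t=3: vr[B=1024/655 G=5756928/7805621 H=1024/3121] → run H
t=4: vr[B=1024/655 G=5756928/7805621 H=2048/3121] → run H
t=5: vr[B=1024/655 G=5756928/7805621 H=3072/3121] → run G
t=6: vr[B=1024/655 G=8952832/7805621 H=3072/3121] → run H
t=7: vr[B=1024/655 G=8952832/7805621 H=4096/3121] → run G
t=8: vr[B=1024/655 G=12148736/7805621 H=4096/3121] → run H
t=9: vr[B=1024/655 G=12148736/7805621 H=5120/3121] → run G
t=10: vr[B=1024/655 G=15344640/7805621 H=5120/3121] → run B
t=11: vr[B=2048/655 G=15344640/7805621 H=5120/3121] → run H
t=12: vr[B=2048/655 G=15344640/7805621 H=6144/3121] → run G
t=13: vr[B=2048/655 G=18540544/7805621 H=6144/3121] → run H
t=14: vr[B=2048/655 G=18540544/7805621] → run G
t=15: vr[B=2048/655] → run B
t=16: vr[B=3072/655] → run B
t=17: vr[B=4096/655] → run B
t=18: (idle)
t=19: (idle)

vruntime(B, start of tick 3) = 1024/655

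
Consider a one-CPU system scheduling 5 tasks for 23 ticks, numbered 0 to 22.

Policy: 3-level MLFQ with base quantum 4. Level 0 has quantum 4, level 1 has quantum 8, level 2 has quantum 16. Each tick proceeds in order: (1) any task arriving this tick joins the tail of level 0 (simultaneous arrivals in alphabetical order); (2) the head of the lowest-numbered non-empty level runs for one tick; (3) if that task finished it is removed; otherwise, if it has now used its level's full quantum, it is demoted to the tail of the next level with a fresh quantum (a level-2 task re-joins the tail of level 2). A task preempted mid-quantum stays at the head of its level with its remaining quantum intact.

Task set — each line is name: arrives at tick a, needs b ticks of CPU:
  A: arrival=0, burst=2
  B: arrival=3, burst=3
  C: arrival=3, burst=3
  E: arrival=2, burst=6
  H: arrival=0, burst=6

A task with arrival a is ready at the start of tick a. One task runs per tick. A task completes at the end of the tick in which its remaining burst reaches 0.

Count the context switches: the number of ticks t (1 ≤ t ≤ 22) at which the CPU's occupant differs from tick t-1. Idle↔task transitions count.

t=0: L0/L1/L2 = AH/-/- → run A
t=1: L0/L1/L2 = AH/-/- → run A
t=2: L0/L1/L2 = HE/-/- → run H
t=3: L0/L1/L2 = HEBC/-/- → run H
t=4: L0/L1/L2 = HEBC/-/- → run H
t=5: L0/L1/L2 = HEBC/-/- → run H
t=6: L0/L1/L2 = EBC/H/- → run E
t=7: L0/L1/L2 = EBC/H/- → run E
t=8: L0/L1/L2 = EBC/H/- → run E
t=9: L0/L1/L2 = EBC/H/- → run E
t=10: L0/L1/L2 = BC/HE/- → run B
t=11: L0/L1/L2 = BC/HE/- → run B
t=12: L0/L1/L2 = BC/HE/- → run B
t=13: L0/L1/L2 = C/HE/- → run C
t=14: L0/L1/L2 = C/HE/- → run C
t=15: L0/L1/L2 = C/HE/- → run C
t=16: L0/L1/L2 = -/HE/- → run H
t=17: L0/L1/L2 = -/HE/- → run H
t=18: L0/L1/L2 = -/E/- → run E
t=19: L0/L1/L2 = -/E/- → run E
t=20: (idle)
t=21: (idle)
t=22: (idle)

context switches = 7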